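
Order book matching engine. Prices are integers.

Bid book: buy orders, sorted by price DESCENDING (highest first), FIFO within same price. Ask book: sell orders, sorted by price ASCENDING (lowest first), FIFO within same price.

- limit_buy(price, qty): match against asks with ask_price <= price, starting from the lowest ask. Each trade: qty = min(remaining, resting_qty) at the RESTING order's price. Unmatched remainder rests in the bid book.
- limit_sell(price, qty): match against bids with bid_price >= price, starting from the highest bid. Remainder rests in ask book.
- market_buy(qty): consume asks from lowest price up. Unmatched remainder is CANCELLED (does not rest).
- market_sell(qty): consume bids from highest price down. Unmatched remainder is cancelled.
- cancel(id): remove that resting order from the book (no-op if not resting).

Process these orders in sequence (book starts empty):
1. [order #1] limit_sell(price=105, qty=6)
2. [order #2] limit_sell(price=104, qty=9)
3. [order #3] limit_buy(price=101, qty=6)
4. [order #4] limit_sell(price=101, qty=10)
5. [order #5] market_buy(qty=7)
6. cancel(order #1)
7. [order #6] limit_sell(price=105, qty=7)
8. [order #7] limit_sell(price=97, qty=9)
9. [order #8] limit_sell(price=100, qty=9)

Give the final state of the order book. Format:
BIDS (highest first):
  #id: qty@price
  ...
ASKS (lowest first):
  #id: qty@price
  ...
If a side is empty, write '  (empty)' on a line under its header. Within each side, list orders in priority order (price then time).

Answer: BIDS (highest first):
  (empty)
ASKS (lowest first):
  #7: 9@97
  #8: 9@100
  #2: 6@104
  #6: 7@105

Derivation:
After op 1 [order #1] limit_sell(price=105, qty=6): fills=none; bids=[-] asks=[#1:6@105]
After op 2 [order #2] limit_sell(price=104, qty=9): fills=none; bids=[-] asks=[#2:9@104 #1:6@105]
After op 3 [order #3] limit_buy(price=101, qty=6): fills=none; bids=[#3:6@101] asks=[#2:9@104 #1:6@105]
After op 4 [order #4] limit_sell(price=101, qty=10): fills=#3x#4:6@101; bids=[-] asks=[#4:4@101 #2:9@104 #1:6@105]
After op 5 [order #5] market_buy(qty=7): fills=#5x#4:4@101 #5x#2:3@104; bids=[-] asks=[#2:6@104 #1:6@105]
After op 6 cancel(order #1): fills=none; bids=[-] asks=[#2:6@104]
After op 7 [order #6] limit_sell(price=105, qty=7): fills=none; bids=[-] asks=[#2:6@104 #6:7@105]
After op 8 [order #7] limit_sell(price=97, qty=9): fills=none; bids=[-] asks=[#7:9@97 #2:6@104 #6:7@105]
After op 9 [order #8] limit_sell(price=100, qty=9): fills=none; bids=[-] asks=[#7:9@97 #8:9@100 #2:6@104 #6:7@105]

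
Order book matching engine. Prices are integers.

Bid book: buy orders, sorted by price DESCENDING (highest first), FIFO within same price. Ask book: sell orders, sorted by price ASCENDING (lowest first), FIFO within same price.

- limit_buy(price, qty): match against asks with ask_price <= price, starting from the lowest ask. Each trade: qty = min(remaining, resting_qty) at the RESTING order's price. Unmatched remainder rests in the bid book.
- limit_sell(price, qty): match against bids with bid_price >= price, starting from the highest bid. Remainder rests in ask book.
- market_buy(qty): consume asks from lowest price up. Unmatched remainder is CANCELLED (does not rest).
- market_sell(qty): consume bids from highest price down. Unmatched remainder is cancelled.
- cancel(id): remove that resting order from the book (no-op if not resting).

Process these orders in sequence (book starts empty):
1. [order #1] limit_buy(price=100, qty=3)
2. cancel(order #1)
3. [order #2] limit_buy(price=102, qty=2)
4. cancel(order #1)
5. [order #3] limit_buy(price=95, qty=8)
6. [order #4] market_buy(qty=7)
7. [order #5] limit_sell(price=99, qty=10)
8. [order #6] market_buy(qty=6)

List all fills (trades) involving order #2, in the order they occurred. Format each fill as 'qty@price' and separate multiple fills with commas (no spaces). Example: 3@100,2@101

Answer: 2@102

Derivation:
After op 1 [order #1] limit_buy(price=100, qty=3): fills=none; bids=[#1:3@100] asks=[-]
After op 2 cancel(order #1): fills=none; bids=[-] asks=[-]
After op 3 [order #2] limit_buy(price=102, qty=2): fills=none; bids=[#2:2@102] asks=[-]
After op 4 cancel(order #1): fills=none; bids=[#2:2@102] asks=[-]
After op 5 [order #3] limit_buy(price=95, qty=8): fills=none; bids=[#2:2@102 #3:8@95] asks=[-]
After op 6 [order #4] market_buy(qty=7): fills=none; bids=[#2:2@102 #3:8@95] asks=[-]
After op 7 [order #5] limit_sell(price=99, qty=10): fills=#2x#5:2@102; bids=[#3:8@95] asks=[#5:8@99]
After op 8 [order #6] market_buy(qty=6): fills=#6x#5:6@99; bids=[#3:8@95] asks=[#5:2@99]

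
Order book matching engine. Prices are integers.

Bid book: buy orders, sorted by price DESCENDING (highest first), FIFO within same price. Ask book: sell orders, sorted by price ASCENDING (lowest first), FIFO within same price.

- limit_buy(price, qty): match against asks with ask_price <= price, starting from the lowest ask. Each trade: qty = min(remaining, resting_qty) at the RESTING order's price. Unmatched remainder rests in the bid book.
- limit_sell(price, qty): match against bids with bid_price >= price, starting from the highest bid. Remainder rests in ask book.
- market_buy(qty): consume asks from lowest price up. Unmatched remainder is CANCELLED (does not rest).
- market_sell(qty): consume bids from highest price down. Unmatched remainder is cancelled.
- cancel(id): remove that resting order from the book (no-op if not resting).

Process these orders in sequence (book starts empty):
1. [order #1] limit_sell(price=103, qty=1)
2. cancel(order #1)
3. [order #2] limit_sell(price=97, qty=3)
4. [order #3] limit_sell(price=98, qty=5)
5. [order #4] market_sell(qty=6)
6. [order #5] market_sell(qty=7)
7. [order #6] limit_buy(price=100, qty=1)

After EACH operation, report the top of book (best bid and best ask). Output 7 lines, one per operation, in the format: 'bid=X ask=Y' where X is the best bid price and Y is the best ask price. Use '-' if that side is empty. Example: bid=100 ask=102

Answer: bid=- ask=103
bid=- ask=-
bid=- ask=97
bid=- ask=97
bid=- ask=97
bid=- ask=97
bid=- ask=97

Derivation:
After op 1 [order #1] limit_sell(price=103, qty=1): fills=none; bids=[-] asks=[#1:1@103]
After op 2 cancel(order #1): fills=none; bids=[-] asks=[-]
After op 3 [order #2] limit_sell(price=97, qty=3): fills=none; bids=[-] asks=[#2:3@97]
After op 4 [order #3] limit_sell(price=98, qty=5): fills=none; bids=[-] asks=[#2:3@97 #3:5@98]
After op 5 [order #4] market_sell(qty=6): fills=none; bids=[-] asks=[#2:3@97 #3:5@98]
After op 6 [order #5] market_sell(qty=7): fills=none; bids=[-] asks=[#2:3@97 #3:5@98]
After op 7 [order #6] limit_buy(price=100, qty=1): fills=#6x#2:1@97; bids=[-] asks=[#2:2@97 #3:5@98]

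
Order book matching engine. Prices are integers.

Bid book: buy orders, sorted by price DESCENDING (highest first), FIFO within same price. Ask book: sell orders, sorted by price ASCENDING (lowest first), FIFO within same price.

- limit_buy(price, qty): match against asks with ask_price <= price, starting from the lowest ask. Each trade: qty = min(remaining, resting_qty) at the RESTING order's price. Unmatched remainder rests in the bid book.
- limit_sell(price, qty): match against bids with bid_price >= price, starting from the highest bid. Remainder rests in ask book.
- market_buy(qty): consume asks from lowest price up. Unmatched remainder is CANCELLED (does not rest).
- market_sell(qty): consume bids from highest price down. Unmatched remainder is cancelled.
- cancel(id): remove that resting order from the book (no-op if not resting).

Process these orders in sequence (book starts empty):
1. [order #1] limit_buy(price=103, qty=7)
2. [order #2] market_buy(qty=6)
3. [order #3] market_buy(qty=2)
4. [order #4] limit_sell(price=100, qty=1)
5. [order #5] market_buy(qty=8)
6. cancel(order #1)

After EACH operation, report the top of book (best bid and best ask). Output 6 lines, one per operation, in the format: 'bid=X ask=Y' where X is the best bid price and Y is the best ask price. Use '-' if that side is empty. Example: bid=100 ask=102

After op 1 [order #1] limit_buy(price=103, qty=7): fills=none; bids=[#1:7@103] asks=[-]
After op 2 [order #2] market_buy(qty=6): fills=none; bids=[#1:7@103] asks=[-]
After op 3 [order #3] market_buy(qty=2): fills=none; bids=[#1:7@103] asks=[-]
After op 4 [order #4] limit_sell(price=100, qty=1): fills=#1x#4:1@103; bids=[#1:6@103] asks=[-]
After op 5 [order #5] market_buy(qty=8): fills=none; bids=[#1:6@103] asks=[-]
After op 6 cancel(order #1): fills=none; bids=[-] asks=[-]

Answer: bid=103 ask=-
bid=103 ask=-
bid=103 ask=-
bid=103 ask=-
bid=103 ask=-
bid=- ask=-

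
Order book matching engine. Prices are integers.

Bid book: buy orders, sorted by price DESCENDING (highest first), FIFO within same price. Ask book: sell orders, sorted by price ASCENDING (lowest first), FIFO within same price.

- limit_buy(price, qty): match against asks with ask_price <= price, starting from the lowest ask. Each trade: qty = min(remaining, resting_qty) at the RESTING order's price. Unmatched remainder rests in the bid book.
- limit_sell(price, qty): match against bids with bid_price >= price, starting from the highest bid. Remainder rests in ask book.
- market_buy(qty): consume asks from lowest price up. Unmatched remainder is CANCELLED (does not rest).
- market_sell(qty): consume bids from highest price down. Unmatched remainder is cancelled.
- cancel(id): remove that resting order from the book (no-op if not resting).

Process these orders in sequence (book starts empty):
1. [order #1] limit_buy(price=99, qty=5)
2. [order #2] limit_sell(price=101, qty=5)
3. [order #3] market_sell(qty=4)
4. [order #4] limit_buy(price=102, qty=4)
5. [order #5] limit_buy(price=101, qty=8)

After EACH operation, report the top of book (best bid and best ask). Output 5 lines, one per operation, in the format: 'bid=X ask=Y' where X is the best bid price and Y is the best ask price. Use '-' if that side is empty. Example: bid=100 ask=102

Answer: bid=99 ask=-
bid=99 ask=101
bid=99 ask=101
bid=99 ask=101
bid=101 ask=-

Derivation:
After op 1 [order #1] limit_buy(price=99, qty=5): fills=none; bids=[#1:5@99] asks=[-]
After op 2 [order #2] limit_sell(price=101, qty=5): fills=none; bids=[#1:5@99] asks=[#2:5@101]
After op 3 [order #3] market_sell(qty=4): fills=#1x#3:4@99; bids=[#1:1@99] asks=[#2:5@101]
After op 4 [order #4] limit_buy(price=102, qty=4): fills=#4x#2:4@101; bids=[#1:1@99] asks=[#2:1@101]
After op 5 [order #5] limit_buy(price=101, qty=8): fills=#5x#2:1@101; bids=[#5:7@101 #1:1@99] asks=[-]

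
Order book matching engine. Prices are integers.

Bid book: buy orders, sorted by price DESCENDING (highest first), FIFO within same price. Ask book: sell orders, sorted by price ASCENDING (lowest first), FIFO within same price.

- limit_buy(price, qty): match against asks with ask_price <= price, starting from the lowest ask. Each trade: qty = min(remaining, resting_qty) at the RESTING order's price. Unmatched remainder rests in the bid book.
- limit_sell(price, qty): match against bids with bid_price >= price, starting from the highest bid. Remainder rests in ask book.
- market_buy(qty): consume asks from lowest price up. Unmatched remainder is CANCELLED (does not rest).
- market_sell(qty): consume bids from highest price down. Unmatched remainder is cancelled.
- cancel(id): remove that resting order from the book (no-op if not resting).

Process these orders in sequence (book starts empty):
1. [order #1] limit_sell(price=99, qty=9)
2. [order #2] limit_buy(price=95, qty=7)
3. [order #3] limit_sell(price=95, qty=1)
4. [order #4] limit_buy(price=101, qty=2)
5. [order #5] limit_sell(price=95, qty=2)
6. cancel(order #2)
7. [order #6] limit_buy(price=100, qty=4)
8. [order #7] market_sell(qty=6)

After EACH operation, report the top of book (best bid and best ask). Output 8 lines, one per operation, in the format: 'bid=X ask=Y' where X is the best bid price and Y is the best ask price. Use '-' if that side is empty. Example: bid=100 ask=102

Answer: bid=- ask=99
bid=95 ask=99
bid=95 ask=99
bid=95 ask=99
bid=95 ask=99
bid=- ask=99
bid=- ask=99
bid=- ask=99

Derivation:
After op 1 [order #1] limit_sell(price=99, qty=9): fills=none; bids=[-] asks=[#1:9@99]
After op 2 [order #2] limit_buy(price=95, qty=7): fills=none; bids=[#2:7@95] asks=[#1:9@99]
After op 3 [order #3] limit_sell(price=95, qty=1): fills=#2x#3:1@95; bids=[#2:6@95] asks=[#1:9@99]
After op 4 [order #4] limit_buy(price=101, qty=2): fills=#4x#1:2@99; bids=[#2:6@95] asks=[#1:7@99]
After op 5 [order #5] limit_sell(price=95, qty=2): fills=#2x#5:2@95; bids=[#2:4@95] asks=[#1:7@99]
After op 6 cancel(order #2): fills=none; bids=[-] asks=[#1:7@99]
After op 7 [order #6] limit_buy(price=100, qty=4): fills=#6x#1:4@99; bids=[-] asks=[#1:3@99]
After op 8 [order #7] market_sell(qty=6): fills=none; bids=[-] asks=[#1:3@99]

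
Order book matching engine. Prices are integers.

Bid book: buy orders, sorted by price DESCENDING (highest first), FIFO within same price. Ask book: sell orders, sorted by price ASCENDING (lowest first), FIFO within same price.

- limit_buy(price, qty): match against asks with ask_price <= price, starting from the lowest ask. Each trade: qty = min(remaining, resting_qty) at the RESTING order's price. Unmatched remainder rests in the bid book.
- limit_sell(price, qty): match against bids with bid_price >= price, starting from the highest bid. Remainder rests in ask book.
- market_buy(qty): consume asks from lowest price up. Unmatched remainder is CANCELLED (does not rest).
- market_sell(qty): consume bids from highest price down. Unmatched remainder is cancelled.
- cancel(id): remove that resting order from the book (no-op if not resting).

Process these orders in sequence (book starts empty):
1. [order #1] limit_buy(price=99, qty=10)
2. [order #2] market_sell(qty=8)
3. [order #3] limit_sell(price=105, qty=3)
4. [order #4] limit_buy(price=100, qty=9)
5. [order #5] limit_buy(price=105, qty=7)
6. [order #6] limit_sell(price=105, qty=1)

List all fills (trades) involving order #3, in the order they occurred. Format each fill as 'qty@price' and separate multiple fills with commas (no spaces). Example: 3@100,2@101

After op 1 [order #1] limit_buy(price=99, qty=10): fills=none; bids=[#1:10@99] asks=[-]
After op 2 [order #2] market_sell(qty=8): fills=#1x#2:8@99; bids=[#1:2@99] asks=[-]
After op 3 [order #3] limit_sell(price=105, qty=3): fills=none; bids=[#1:2@99] asks=[#3:3@105]
After op 4 [order #4] limit_buy(price=100, qty=9): fills=none; bids=[#4:9@100 #1:2@99] asks=[#3:3@105]
After op 5 [order #5] limit_buy(price=105, qty=7): fills=#5x#3:3@105; bids=[#5:4@105 #4:9@100 #1:2@99] asks=[-]
After op 6 [order #6] limit_sell(price=105, qty=1): fills=#5x#6:1@105; bids=[#5:3@105 #4:9@100 #1:2@99] asks=[-]

Answer: 3@105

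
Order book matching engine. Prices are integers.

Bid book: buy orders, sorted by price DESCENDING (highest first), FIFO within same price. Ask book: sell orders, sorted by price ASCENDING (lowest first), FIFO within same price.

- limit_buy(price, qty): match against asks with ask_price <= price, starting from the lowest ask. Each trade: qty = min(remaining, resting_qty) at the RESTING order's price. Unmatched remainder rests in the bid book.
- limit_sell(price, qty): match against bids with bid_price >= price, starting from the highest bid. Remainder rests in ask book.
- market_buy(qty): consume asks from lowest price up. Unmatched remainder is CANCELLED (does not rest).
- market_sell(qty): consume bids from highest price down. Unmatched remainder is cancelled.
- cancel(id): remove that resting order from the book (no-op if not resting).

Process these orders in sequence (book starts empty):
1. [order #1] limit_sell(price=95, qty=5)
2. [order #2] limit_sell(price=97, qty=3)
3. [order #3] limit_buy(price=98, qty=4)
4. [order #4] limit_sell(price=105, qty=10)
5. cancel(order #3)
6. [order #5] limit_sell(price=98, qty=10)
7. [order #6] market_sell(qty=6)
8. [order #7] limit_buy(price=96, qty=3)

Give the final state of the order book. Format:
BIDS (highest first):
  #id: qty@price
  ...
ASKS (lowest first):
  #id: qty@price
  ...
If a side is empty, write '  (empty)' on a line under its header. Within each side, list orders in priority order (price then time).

After op 1 [order #1] limit_sell(price=95, qty=5): fills=none; bids=[-] asks=[#1:5@95]
After op 2 [order #2] limit_sell(price=97, qty=3): fills=none; bids=[-] asks=[#1:5@95 #2:3@97]
After op 3 [order #3] limit_buy(price=98, qty=4): fills=#3x#1:4@95; bids=[-] asks=[#1:1@95 #2:3@97]
After op 4 [order #4] limit_sell(price=105, qty=10): fills=none; bids=[-] asks=[#1:1@95 #2:3@97 #4:10@105]
After op 5 cancel(order #3): fills=none; bids=[-] asks=[#1:1@95 #2:3@97 #4:10@105]
After op 6 [order #5] limit_sell(price=98, qty=10): fills=none; bids=[-] asks=[#1:1@95 #2:3@97 #5:10@98 #4:10@105]
After op 7 [order #6] market_sell(qty=6): fills=none; bids=[-] asks=[#1:1@95 #2:3@97 #5:10@98 #4:10@105]
After op 8 [order #7] limit_buy(price=96, qty=3): fills=#7x#1:1@95; bids=[#7:2@96] asks=[#2:3@97 #5:10@98 #4:10@105]

Answer: BIDS (highest first):
  #7: 2@96
ASKS (lowest first):
  #2: 3@97
  #5: 10@98
  #4: 10@105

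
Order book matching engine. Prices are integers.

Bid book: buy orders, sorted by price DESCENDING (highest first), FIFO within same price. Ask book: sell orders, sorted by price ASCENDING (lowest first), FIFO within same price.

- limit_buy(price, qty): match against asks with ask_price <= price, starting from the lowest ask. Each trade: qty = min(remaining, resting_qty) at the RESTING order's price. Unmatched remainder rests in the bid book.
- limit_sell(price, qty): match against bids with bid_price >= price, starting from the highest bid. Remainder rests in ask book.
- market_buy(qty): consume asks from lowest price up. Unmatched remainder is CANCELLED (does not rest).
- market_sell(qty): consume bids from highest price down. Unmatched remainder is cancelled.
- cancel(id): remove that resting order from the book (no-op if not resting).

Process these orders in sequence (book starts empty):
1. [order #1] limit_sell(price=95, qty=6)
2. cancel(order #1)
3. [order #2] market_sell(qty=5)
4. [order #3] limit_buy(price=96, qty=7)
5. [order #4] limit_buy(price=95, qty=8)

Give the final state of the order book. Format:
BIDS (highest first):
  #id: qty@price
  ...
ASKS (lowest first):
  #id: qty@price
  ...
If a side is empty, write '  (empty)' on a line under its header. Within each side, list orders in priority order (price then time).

After op 1 [order #1] limit_sell(price=95, qty=6): fills=none; bids=[-] asks=[#1:6@95]
After op 2 cancel(order #1): fills=none; bids=[-] asks=[-]
After op 3 [order #2] market_sell(qty=5): fills=none; bids=[-] asks=[-]
After op 4 [order #3] limit_buy(price=96, qty=7): fills=none; bids=[#3:7@96] asks=[-]
After op 5 [order #4] limit_buy(price=95, qty=8): fills=none; bids=[#3:7@96 #4:8@95] asks=[-]

Answer: BIDS (highest first):
  #3: 7@96
  #4: 8@95
ASKS (lowest first):
  (empty)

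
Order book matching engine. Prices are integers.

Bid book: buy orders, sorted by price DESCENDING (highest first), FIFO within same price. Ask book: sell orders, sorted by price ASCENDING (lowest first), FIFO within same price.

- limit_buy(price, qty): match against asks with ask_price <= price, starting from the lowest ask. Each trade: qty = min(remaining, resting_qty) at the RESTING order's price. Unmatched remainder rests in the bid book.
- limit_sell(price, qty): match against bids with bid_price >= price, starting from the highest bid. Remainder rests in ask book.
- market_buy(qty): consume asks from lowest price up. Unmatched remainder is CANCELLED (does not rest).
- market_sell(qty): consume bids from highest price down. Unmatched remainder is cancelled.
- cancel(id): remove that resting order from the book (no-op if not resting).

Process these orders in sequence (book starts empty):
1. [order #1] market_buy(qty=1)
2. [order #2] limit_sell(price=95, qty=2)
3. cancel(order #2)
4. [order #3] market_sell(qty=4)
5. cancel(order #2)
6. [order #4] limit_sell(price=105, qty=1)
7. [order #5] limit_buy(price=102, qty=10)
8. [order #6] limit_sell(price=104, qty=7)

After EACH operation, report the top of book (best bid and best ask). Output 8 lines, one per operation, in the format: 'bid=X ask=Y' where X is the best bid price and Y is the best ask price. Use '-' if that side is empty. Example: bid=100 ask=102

After op 1 [order #1] market_buy(qty=1): fills=none; bids=[-] asks=[-]
After op 2 [order #2] limit_sell(price=95, qty=2): fills=none; bids=[-] asks=[#2:2@95]
After op 3 cancel(order #2): fills=none; bids=[-] asks=[-]
After op 4 [order #3] market_sell(qty=4): fills=none; bids=[-] asks=[-]
After op 5 cancel(order #2): fills=none; bids=[-] asks=[-]
After op 6 [order #4] limit_sell(price=105, qty=1): fills=none; bids=[-] asks=[#4:1@105]
After op 7 [order #5] limit_buy(price=102, qty=10): fills=none; bids=[#5:10@102] asks=[#4:1@105]
After op 8 [order #6] limit_sell(price=104, qty=7): fills=none; bids=[#5:10@102] asks=[#6:7@104 #4:1@105]

Answer: bid=- ask=-
bid=- ask=95
bid=- ask=-
bid=- ask=-
bid=- ask=-
bid=- ask=105
bid=102 ask=105
bid=102 ask=104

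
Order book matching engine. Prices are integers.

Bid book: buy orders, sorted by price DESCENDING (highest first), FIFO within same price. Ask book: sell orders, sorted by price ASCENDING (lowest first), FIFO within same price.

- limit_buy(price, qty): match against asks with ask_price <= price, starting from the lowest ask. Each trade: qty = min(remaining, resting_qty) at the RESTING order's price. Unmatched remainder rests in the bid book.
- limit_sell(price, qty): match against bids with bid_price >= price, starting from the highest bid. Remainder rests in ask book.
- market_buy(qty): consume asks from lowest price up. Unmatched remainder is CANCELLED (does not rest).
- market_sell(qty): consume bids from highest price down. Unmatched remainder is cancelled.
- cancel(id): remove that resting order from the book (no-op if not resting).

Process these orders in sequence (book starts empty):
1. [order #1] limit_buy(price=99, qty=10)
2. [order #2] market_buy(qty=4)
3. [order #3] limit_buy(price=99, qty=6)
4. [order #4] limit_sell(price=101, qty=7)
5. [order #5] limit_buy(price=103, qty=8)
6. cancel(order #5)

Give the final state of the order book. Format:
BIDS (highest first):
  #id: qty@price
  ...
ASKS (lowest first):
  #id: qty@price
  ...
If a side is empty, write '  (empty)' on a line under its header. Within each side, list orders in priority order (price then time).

After op 1 [order #1] limit_buy(price=99, qty=10): fills=none; bids=[#1:10@99] asks=[-]
After op 2 [order #2] market_buy(qty=4): fills=none; bids=[#1:10@99] asks=[-]
After op 3 [order #3] limit_buy(price=99, qty=6): fills=none; bids=[#1:10@99 #3:6@99] asks=[-]
After op 4 [order #4] limit_sell(price=101, qty=7): fills=none; bids=[#1:10@99 #3:6@99] asks=[#4:7@101]
After op 5 [order #5] limit_buy(price=103, qty=8): fills=#5x#4:7@101; bids=[#5:1@103 #1:10@99 #3:6@99] asks=[-]
After op 6 cancel(order #5): fills=none; bids=[#1:10@99 #3:6@99] asks=[-]

Answer: BIDS (highest first):
  #1: 10@99
  #3: 6@99
ASKS (lowest first):
  (empty)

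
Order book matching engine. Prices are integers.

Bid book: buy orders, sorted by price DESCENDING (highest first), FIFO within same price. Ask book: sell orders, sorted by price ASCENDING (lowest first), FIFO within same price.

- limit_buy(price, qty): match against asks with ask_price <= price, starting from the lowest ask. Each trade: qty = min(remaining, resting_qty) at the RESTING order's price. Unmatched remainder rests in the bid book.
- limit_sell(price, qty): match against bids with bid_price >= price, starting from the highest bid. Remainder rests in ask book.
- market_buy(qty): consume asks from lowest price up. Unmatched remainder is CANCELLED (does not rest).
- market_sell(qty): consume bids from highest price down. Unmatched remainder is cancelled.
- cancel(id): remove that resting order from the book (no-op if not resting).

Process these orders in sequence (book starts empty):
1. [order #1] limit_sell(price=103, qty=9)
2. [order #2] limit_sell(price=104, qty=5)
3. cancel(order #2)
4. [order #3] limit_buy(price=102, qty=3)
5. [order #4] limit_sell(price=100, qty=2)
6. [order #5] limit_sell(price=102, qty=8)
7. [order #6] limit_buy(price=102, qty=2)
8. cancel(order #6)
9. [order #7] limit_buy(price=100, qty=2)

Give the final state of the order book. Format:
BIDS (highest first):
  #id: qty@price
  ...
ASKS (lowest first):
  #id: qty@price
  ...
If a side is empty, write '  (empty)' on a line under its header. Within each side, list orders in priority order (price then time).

After op 1 [order #1] limit_sell(price=103, qty=9): fills=none; bids=[-] asks=[#1:9@103]
After op 2 [order #2] limit_sell(price=104, qty=5): fills=none; bids=[-] asks=[#1:9@103 #2:5@104]
After op 3 cancel(order #2): fills=none; bids=[-] asks=[#1:9@103]
After op 4 [order #3] limit_buy(price=102, qty=3): fills=none; bids=[#3:3@102] asks=[#1:9@103]
After op 5 [order #4] limit_sell(price=100, qty=2): fills=#3x#4:2@102; bids=[#3:1@102] asks=[#1:9@103]
After op 6 [order #5] limit_sell(price=102, qty=8): fills=#3x#5:1@102; bids=[-] asks=[#5:7@102 #1:9@103]
After op 7 [order #6] limit_buy(price=102, qty=2): fills=#6x#5:2@102; bids=[-] asks=[#5:5@102 #1:9@103]
After op 8 cancel(order #6): fills=none; bids=[-] asks=[#5:5@102 #1:9@103]
After op 9 [order #7] limit_buy(price=100, qty=2): fills=none; bids=[#7:2@100] asks=[#5:5@102 #1:9@103]

Answer: BIDS (highest first):
  #7: 2@100
ASKS (lowest first):
  #5: 5@102
  #1: 9@103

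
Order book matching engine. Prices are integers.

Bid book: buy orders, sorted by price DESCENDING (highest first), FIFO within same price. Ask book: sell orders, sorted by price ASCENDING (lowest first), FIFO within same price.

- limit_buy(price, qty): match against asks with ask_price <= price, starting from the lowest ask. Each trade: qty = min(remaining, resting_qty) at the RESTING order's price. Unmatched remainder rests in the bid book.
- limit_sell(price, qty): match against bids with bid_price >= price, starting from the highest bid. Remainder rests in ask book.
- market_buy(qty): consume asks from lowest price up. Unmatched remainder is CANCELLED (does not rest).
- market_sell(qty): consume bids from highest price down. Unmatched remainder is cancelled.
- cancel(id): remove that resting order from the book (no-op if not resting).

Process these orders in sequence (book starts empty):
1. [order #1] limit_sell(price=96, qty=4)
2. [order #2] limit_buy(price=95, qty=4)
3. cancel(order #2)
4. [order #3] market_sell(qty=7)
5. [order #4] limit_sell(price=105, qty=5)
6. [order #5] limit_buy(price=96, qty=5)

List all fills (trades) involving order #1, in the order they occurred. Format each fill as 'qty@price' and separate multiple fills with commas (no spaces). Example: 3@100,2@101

Answer: 4@96

Derivation:
After op 1 [order #1] limit_sell(price=96, qty=4): fills=none; bids=[-] asks=[#1:4@96]
After op 2 [order #2] limit_buy(price=95, qty=4): fills=none; bids=[#2:4@95] asks=[#1:4@96]
After op 3 cancel(order #2): fills=none; bids=[-] asks=[#1:4@96]
After op 4 [order #3] market_sell(qty=7): fills=none; bids=[-] asks=[#1:4@96]
After op 5 [order #4] limit_sell(price=105, qty=5): fills=none; bids=[-] asks=[#1:4@96 #4:5@105]
After op 6 [order #5] limit_buy(price=96, qty=5): fills=#5x#1:4@96; bids=[#5:1@96] asks=[#4:5@105]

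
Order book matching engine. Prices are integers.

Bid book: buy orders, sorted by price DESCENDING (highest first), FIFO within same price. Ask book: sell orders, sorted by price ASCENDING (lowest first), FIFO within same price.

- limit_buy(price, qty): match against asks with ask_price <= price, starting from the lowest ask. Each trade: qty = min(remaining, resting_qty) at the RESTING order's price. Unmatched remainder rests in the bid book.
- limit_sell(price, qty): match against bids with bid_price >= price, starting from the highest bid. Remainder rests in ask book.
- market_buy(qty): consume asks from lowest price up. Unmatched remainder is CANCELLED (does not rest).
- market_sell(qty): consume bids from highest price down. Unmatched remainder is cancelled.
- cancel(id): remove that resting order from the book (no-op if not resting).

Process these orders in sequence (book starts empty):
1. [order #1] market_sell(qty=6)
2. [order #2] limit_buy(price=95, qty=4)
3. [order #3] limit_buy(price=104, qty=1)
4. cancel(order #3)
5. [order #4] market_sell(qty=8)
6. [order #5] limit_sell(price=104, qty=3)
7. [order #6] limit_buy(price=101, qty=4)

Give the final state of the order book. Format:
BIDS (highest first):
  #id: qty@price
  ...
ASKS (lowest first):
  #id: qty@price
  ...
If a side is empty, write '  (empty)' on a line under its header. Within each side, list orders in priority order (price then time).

After op 1 [order #1] market_sell(qty=6): fills=none; bids=[-] asks=[-]
After op 2 [order #2] limit_buy(price=95, qty=4): fills=none; bids=[#2:4@95] asks=[-]
After op 3 [order #3] limit_buy(price=104, qty=1): fills=none; bids=[#3:1@104 #2:4@95] asks=[-]
After op 4 cancel(order #3): fills=none; bids=[#2:4@95] asks=[-]
After op 5 [order #4] market_sell(qty=8): fills=#2x#4:4@95; bids=[-] asks=[-]
After op 6 [order #5] limit_sell(price=104, qty=3): fills=none; bids=[-] asks=[#5:3@104]
After op 7 [order #6] limit_buy(price=101, qty=4): fills=none; bids=[#6:4@101] asks=[#5:3@104]

Answer: BIDS (highest first):
  #6: 4@101
ASKS (lowest first):
  #5: 3@104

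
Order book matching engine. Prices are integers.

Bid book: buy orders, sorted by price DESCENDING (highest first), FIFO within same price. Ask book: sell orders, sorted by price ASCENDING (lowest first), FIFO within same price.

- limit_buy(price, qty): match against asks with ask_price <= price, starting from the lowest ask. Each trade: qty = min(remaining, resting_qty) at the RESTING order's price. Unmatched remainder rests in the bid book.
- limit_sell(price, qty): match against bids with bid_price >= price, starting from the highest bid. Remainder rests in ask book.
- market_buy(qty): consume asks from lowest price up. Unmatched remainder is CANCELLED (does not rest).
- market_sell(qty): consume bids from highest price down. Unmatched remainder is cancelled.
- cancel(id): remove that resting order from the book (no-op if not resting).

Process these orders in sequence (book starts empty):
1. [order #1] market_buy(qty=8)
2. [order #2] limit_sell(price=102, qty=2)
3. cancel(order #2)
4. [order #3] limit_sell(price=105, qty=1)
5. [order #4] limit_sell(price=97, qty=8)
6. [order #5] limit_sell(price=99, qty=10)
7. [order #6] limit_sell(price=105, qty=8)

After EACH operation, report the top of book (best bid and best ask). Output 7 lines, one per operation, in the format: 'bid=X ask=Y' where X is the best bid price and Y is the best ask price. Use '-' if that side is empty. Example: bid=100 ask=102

Answer: bid=- ask=-
bid=- ask=102
bid=- ask=-
bid=- ask=105
bid=- ask=97
bid=- ask=97
bid=- ask=97

Derivation:
After op 1 [order #1] market_buy(qty=8): fills=none; bids=[-] asks=[-]
After op 2 [order #2] limit_sell(price=102, qty=2): fills=none; bids=[-] asks=[#2:2@102]
After op 3 cancel(order #2): fills=none; bids=[-] asks=[-]
After op 4 [order #3] limit_sell(price=105, qty=1): fills=none; bids=[-] asks=[#3:1@105]
After op 5 [order #4] limit_sell(price=97, qty=8): fills=none; bids=[-] asks=[#4:8@97 #3:1@105]
After op 6 [order #5] limit_sell(price=99, qty=10): fills=none; bids=[-] asks=[#4:8@97 #5:10@99 #3:1@105]
After op 7 [order #6] limit_sell(price=105, qty=8): fills=none; bids=[-] asks=[#4:8@97 #5:10@99 #3:1@105 #6:8@105]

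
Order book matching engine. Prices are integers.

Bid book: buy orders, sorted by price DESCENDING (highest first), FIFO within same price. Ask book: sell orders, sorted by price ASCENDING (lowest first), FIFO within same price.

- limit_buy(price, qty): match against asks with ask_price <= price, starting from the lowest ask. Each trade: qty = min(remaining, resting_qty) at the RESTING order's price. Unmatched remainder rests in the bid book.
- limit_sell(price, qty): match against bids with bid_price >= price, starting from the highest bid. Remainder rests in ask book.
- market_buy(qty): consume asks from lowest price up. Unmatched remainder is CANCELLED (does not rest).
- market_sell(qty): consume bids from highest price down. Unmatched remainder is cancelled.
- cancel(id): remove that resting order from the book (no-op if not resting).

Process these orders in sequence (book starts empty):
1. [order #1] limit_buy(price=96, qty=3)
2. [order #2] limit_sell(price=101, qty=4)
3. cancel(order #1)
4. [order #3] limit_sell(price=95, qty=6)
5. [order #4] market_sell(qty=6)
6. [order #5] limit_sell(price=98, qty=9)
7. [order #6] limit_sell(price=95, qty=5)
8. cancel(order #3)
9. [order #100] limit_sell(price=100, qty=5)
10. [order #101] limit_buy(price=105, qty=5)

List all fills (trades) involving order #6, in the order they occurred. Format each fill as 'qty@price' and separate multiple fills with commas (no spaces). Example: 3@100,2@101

After op 1 [order #1] limit_buy(price=96, qty=3): fills=none; bids=[#1:3@96] asks=[-]
After op 2 [order #2] limit_sell(price=101, qty=4): fills=none; bids=[#1:3@96] asks=[#2:4@101]
After op 3 cancel(order #1): fills=none; bids=[-] asks=[#2:4@101]
After op 4 [order #3] limit_sell(price=95, qty=6): fills=none; bids=[-] asks=[#3:6@95 #2:4@101]
After op 5 [order #4] market_sell(qty=6): fills=none; bids=[-] asks=[#3:6@95 #2:4@101]
After op 6 [order #5] limit_sell(price=98, qty=9): fills=none; bids=[-] asks=[#3:6@95 #5:9@98 #2:4@101]
After op 7 [order #6] limit_sell(price=95, qty=5): fills=none; bids=[-] asks=[#3:6@95 #6:5@95 #5:9@98 #2:4@101]
After op 8 cancel(order #3): fills=none; bids=[-] asks=[#6:5@95 #5:9@98 #2:4@101]
After op 9 [order #100] limit_sell(price=100, qty=5): fills=none; bids=[-] asks=[#6:5@95 #5:9@98 #100:5@100 #2:4@101]
After op 10 [order #101] limit_buy(price=105, qty=5): fills=#101x#6:5@95; bids=[-] asks=[#5:9@98 #100:5@100 #2:4@101]

Answer: 5@95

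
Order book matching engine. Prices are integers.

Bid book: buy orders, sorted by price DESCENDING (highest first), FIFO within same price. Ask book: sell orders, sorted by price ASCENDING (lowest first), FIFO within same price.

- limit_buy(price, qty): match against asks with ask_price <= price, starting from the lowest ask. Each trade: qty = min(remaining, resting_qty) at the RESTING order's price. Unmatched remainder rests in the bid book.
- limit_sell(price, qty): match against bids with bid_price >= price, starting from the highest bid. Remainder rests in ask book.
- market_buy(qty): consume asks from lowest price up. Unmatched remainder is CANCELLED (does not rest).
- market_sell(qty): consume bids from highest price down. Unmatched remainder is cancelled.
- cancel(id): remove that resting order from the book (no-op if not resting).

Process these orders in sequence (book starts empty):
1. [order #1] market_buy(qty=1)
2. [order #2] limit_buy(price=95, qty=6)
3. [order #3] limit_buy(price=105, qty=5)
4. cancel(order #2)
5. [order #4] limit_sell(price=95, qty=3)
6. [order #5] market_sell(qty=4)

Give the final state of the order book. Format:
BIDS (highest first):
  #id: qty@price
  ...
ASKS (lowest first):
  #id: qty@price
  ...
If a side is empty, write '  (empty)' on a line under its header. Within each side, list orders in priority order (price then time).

After op 1 [order #1] market_buy(qty=1): fills=none; bids=[-] asks=[-]
After op 2 [order #2] limit_buy(price=95, qty=6): fills=none; bids=[#2:6@95] asks=[-]
After op 3 [order #3] limit_buy(price=105, qty=5): fills=none; bids=[#3:5@105 #2:6@95] asks=[-]
After op 4 cancel(order #2): fills=none; bids=[#3:5@105] asks=[-]
After op 5 [order #4] limit_sell(price=95, qty=3): fills=#3x#4:3@105; bids=[#3:2@105] asks=[-]
After op 6 [order #5] market_sell(qty=4): fills=#3x#5:2@105; bids=[-] asks=[-]

Answer: BIDS (highest first):
  (empty)
ASKS (lowest first):
  (empty)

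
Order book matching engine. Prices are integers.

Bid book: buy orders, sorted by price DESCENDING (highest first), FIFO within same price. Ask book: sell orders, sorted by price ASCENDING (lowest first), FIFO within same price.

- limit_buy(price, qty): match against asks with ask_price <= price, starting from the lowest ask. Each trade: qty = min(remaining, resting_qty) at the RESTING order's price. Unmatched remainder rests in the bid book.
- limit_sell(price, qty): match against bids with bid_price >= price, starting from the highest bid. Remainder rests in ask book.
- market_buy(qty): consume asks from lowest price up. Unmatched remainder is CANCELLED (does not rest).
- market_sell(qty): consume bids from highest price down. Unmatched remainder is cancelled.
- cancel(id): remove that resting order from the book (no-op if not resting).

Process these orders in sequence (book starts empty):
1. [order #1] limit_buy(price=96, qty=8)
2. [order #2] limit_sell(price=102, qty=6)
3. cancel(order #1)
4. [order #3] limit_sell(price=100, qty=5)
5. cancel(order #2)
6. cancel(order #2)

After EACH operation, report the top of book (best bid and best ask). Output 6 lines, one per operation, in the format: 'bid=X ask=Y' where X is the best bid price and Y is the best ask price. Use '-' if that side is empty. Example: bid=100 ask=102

Answer: bid=96 ask=-
bid=96 ask=102
bid=- ask=102
bid=- ask=100
bid=- ask=100
bid=- ask=100

Derivation:
After op 1 [order #1] limit_buy(price=96, qty=8): fills=none; bids=[#1:8@96] asks=[-]
After op 2 [order #2] limit_sell(price=102, qty=6): fills=none; bids=[#1:8@96] asks=[#2:6@102]
After op 3 cancel(order #1): fills=none; bids=[-] asks=[#2:6@102]
After op 4 [order #3] limit_sell(price=100, qty=5): fills=none; bids=[-] asks=[#3:5@100 #2:6@102]
After op 5 cancel(order #2): fills=none; bids=[-] asks=[#3:5@100]
After op 6 cancel(order #2): fills=none; bids=[-] asks=[#3:5@100]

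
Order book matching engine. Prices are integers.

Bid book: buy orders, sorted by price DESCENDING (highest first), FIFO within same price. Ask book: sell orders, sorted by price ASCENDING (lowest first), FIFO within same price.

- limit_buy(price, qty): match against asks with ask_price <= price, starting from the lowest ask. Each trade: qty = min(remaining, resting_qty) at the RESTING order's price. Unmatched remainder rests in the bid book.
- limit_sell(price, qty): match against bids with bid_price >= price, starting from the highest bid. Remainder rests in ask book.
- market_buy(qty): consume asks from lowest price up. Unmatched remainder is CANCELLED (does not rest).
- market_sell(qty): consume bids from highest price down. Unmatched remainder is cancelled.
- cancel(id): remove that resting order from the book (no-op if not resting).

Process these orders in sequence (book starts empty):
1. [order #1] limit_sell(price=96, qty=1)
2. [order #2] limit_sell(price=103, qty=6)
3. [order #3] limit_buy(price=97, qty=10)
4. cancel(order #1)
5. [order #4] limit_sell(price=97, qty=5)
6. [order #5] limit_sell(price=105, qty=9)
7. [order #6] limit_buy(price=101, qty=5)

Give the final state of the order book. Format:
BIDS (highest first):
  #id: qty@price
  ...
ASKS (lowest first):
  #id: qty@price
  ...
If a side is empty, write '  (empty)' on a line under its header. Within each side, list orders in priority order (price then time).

Answer: BIDS (highest first):
  #6: 5@101
  #3: 4@97
ASKS (lowest first):
  #2: 6@103
  #5: 9@105

Derivation:
After op 1 [order #1] limit_sell(price=96, qty=1): fills=none; bids=[-] asks=[#1:1@96]
After op 2 [order #2] limit_sell(price=103, qty=6): fills=none; bids=[-] asks=[#1:1@96 #2:6@103]
After op 3 [order #3] limit_buy(price=97, qty=10): fills=#3x#1:1@96; bids=[#3:9@97] asks=[#2:6@103]
After op 4 cancel(order #1): fills=none; bids=[#3:9@97] asks=[#2:6@103]
After op 5 [order #4] limit_sell(price=97, qty=5): fills=#3x#4:5@97; bids=[#3:4@97] asks=[#2:6@103]
After op 6 [order #5] limit_sell(price=105, qty=9): fills=none; bids=[#3:4@97] asks=[#2:6@103 #5:9@105]
After op 7 [order #6] limit_buy(price=101, qty=5): fills=none; bids=[#6:5@101 #3:4@97] asks=[#2:6@103 #5:9@105]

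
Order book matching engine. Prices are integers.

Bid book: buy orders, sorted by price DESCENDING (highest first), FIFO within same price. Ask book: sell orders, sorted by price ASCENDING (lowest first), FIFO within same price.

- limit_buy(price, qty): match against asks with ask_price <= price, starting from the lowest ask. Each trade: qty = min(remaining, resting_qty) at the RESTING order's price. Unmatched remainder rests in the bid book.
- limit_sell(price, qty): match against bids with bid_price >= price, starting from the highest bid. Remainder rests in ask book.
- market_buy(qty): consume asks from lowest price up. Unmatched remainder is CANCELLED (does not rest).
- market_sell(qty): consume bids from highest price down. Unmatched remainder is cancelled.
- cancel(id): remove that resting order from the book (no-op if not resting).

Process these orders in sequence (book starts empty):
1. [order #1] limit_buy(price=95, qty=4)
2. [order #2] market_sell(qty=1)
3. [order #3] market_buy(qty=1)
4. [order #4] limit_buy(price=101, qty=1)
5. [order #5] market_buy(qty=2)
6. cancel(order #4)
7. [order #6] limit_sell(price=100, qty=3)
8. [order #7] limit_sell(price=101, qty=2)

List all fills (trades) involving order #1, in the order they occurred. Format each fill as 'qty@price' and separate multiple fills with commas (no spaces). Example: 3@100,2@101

After op 1 [order #1] limit_buy(price=95, qty=4): fills=none; bids=[#1:4@95] asks=[-]
After op 2 [order #2] market_sell(qty=1): fills=#1x#2:1@95; bids=[#1:3@95] asks=[-]
After op 3 [order #3] market_buy(qty=1): fills=none; bids=[#1:3@95] asks=[-]
After op 4 [order #4] limit_buy(price=101, qty=1): fills=none; bids=[#4:1@101 #1:3@95] asks=[-]
After op 5 [order #5] market_buy(qty=2): fills=none; bids=[#4:1@101 #1:3@95] asks=[-]
After op 6 cancel(order #4): fills=none; bids=[#1:3@95] asks=[-]
After op 7 [order #6] limit_sell(price=100, qty=3): fills=none; bids=[#1:3@95] asks=[#6:3@100]
After op 8 [order #7] limit_sell(price=101, qty=2): fills=none; bids=[#1:3@95] asks=[#6:3@100 #7:2@101]

Answer: 1@95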